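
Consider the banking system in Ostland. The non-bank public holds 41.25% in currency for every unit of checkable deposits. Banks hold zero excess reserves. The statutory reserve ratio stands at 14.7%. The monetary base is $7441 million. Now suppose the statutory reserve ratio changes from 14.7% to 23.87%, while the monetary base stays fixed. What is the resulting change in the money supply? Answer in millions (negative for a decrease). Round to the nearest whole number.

-2645 million

Initially m₁ = (1 + 0.4125) / (0.147 + 0.4125) ≈ 2.52458, so M₁ = 2.52458 × 7441 ≈ 18785.3998 million.
After the change m₂ = (1 + 0.4125) / (0.2387 + 0.4125) ≈ 2.16907, so M₂ = 2.16907 × 7441 ≈ 16140.0499 million.
ΔM = M₂ − M₁ = 16140.0499 − 18785.3998 = -2645.3499 million.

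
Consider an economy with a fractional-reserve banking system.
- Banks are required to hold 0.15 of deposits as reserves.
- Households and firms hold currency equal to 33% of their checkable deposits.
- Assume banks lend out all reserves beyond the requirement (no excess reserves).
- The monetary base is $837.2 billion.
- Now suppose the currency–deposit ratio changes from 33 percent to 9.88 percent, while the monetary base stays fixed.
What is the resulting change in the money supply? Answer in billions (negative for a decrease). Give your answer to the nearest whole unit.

$1378 billion

Initially m₁ = (1 + 0.33) / (0.15 + 0.33) ≈ 2.7708, so M₁ = 2.7708 × 837.2 ≈ 2319.7138 billion.
After the change m₂ = (1 + 0.0988) / (0.15 + 0.0988) ≈ 4.4164, so M₂ = 4.4164 × 837.2 ≈ 3697.4101 billion.
ΔM = M₂ − M₁ = 3697.4101 − 2319.7138 = 1377.6963 billion.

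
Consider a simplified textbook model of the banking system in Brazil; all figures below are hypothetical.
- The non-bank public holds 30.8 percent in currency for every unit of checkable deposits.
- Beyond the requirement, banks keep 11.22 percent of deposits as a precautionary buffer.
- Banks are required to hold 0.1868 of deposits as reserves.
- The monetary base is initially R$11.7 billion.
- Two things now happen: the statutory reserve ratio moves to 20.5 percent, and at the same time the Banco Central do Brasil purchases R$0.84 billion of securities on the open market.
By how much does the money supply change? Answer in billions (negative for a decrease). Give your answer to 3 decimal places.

Before: m₁ = (1 + 0.308) / (0.1868 + 0.1122 + 0.308) ≈ 2.154860, MB₁ = 11.7, so M₁ = 2.154860 × 11.7 ≈ 25.2119 billion.
After: m₂ = (1 + 0.308) / (0.205 + 0.1122 + 0.308) ≈ 2.092131, MB₂ = 11.7 + 0.84 = 12.54, so M₂ = 2.092131 × 12.54 ≈ 26.2353 billion.
ΔM = M₂ − M₁ = 26.2353 − 25.2119 = 1.0234 billion.

R$1.023 billion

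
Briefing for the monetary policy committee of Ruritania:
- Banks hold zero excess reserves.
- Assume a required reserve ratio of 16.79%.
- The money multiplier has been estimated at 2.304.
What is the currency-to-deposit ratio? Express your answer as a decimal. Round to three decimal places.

0.470

Using m = 2.304. From m = (1 + c)/(c + rr + e), rearranging gives 1 + c = m·(c + rr + e), so c·(1 − m) = m·(rr + e) − 1.
Hence c = [m·(rr + e) − 1]/(1 − m) = [2.304 × (0.1679 + 0) − 1] / (1 − 2.304) ≈ 0.470213.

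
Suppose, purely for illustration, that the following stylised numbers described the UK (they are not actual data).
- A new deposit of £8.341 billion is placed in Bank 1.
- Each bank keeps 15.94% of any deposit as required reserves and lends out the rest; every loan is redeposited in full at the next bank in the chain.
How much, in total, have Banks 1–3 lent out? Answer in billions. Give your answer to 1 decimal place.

Bank i lends (1 − rr)^i of the original deposit: Bank 1 lends 8.341·0.8406 ≈ 7.0114, Bank 2 lends 8.341·0.8406² ≈ 5.8938, and so on.
Summing a geometric series: total = 8.341·[0.8406·(1 − 0.8406^3) / (1 − 0.8406)] ≈ 17.8596 billion.

£17.9 billion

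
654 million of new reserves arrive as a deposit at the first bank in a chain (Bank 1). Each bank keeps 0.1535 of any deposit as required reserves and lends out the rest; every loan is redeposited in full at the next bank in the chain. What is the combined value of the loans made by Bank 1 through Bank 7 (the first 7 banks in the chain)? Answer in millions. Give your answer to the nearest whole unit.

Bank i lends (1 − rr)^i of the original deposit: Bank 1 lends 654·0.8465 = 553.6110, Bank 2 lends 654·0.8465² ≈ 468.6317, and so on.
Summing a geometric series: total = 654·[0.8465·(1 − 0.8465^7) / (1 − 0.8465)] ≈ 2483.3140 million.

2483 million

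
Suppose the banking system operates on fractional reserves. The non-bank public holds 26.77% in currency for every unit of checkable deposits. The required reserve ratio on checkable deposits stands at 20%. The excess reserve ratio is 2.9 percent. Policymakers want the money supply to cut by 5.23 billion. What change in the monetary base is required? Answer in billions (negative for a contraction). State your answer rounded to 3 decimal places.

-2.049 billion

The money multiplier is m = (1 + c) / (rr + e + c) = (1 + 0.2677) / (0.2 + 0.029 + 0.2677) ≈ 2.55224.
ΔMB = ΔM / m = (−5.23) / 2.55224 ≈ -2.0492 billion.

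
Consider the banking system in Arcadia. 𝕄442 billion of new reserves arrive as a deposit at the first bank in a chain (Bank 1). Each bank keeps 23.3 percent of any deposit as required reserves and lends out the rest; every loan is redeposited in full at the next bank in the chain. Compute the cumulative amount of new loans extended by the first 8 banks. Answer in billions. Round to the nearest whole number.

Bank i lends (1 − rr)^i of the original deposit: Bank 1 lends 442·0.7670 = 339.0140, Bank 2 lends 442·0.7670² ≈ 260.0237, and so on.
Summing a geometric series: total = 442·[0.7670·(1 − 0.7670^8) / (1 − 0.7670)] ≈ 1280.7249 billion.

𝕄1281 billion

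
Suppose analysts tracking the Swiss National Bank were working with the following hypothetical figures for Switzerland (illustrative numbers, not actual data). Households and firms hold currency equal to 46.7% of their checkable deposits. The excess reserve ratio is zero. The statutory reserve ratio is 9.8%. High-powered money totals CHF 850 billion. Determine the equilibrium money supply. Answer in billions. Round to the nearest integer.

CHF 2207 billion

The money multiplier is m = (1 + c) / (rr + c) = (1 + 0.467) / (0.098 + 0.467) ≈ 2.5965.
So M = m × MB = 2.5965 × 850 = 2207.025 billion.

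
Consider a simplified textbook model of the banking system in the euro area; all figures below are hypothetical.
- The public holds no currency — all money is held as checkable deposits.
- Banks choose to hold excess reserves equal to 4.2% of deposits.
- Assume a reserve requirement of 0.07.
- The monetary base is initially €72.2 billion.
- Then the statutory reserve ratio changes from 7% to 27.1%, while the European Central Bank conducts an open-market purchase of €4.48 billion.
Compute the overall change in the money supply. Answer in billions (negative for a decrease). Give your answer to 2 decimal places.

Before: m₁ = 1 / (0.07 + 0.042) ≈ 8.92857, MB₁ = 72.2, so M₁ = 8.92857 × 72.2 ≈ 644.6428 billion.
After: m₂ = 1 / (0.271 + 0.042) ≈ 3.19489, MB₂ = 72.2 + 4.48 = 76.68, so M₂ = 3.19489 × 76.68 ≈ 244.9842 billion.
ΔM = M₂ − M₁ = 244.9842 − 644.6428 = -399.6586 billion.

-399.66 billion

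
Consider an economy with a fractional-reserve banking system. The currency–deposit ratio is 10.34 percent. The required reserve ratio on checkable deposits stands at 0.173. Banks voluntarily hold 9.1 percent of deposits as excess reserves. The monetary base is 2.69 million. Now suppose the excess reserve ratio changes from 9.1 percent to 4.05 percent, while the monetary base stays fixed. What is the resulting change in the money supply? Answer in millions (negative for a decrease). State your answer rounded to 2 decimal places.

Initially m₁ = (1 + 0.1034) / (0.173 + 0.091 + 0.1034) ≈ 3.0033, so M₁ = 3.0033 × 2.69 ≈ 8.0789 million.
After the change m₂ = (1 + 0.1034) / (0.173 + 0.0405 + 0.1034) ≈ 3.4819, so M₂ = 3.4819 × 2.69 ≈ 9.3663 million.
ΔM = M₂ − M₁ = 9.3663 − 8.0789 = 1.2874 million.

1.29 million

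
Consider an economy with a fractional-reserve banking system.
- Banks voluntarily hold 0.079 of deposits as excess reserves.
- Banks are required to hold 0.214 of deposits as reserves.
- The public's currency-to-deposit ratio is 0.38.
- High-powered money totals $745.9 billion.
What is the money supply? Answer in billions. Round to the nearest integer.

The money multiplier is m = (1 + c) / (rr + e + c) = (1 + 0.38) / (0.214 + 0.079 + 0.38) ≈ 2.0505.
So M = m × MB = 2.0505 × 745.9 ≈ 1529.4679 billion.

$1529 billion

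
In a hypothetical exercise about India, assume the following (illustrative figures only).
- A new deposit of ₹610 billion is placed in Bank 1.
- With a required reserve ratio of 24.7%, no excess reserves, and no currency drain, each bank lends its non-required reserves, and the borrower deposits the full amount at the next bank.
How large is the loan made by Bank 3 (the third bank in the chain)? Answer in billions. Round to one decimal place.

₹260.4 billion

Each bank lends a fraction (1 − rr) = 0.7530 of the deposit it receives, so Bank 3 receives 610·0.7530^2 and lends 610·0.7530^3 ≈ 260.4442 billion.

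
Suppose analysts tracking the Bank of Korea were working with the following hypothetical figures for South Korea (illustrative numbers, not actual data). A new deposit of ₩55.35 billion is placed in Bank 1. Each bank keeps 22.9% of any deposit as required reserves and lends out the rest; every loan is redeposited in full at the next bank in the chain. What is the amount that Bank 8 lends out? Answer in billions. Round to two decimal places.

Each bank lends a fraction (1 − rr) = 0.7710 of the deposit it receives, so Bank 8 receives 55.35·0.7710^7 and lends 55.35·0.7710^8 ≈ 6.9112 billion.

₩6.91 billion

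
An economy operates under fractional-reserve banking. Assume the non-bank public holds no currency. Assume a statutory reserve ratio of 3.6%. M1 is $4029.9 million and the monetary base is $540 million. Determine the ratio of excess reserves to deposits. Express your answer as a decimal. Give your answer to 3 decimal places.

Using m = M/MB = 4029.9/540 ≈ 7.462778. Since m = (1 + c)/(c + rr + e), the denominator satisfies c + rr + e = (1 + c)/m = (1 + 0) / 7.462778 ≈ 0.133998.
With c = 0 and rr = 0.036, the ratio of excess reserves to deposits is 0.133998 − 0 − 0.036 = 0.097998.

0.098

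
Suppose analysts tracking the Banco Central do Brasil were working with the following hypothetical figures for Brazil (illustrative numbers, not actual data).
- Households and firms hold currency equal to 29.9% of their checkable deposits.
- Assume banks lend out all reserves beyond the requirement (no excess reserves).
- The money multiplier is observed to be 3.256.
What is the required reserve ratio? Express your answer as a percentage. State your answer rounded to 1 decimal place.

Using m = 3.256. Since m = (1 + c)/(c + rr + e), the denominator satisfies c + rr + e = (1 + c)/m = (1 + 0.299) / 3.256 ≈ 0.398956.
With c = 0.299 and e = 0, the required reserve ratio is 0.398956 − 0.299 − 0 = 0.099956.

10.0%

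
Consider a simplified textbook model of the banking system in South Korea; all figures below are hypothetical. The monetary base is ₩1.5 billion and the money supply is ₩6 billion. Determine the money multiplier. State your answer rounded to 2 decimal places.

4.00

The money multiplier is m = M / MB = 6 / 1.5 = 4.00000.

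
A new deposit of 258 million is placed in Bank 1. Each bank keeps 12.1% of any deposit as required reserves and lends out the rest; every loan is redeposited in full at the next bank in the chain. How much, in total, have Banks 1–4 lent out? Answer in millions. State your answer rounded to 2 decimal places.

755.36 million

Bank i lends (1 − rr)^i of the original deposit: Bank 1 lends 258·0.8790 = 226.7820, Bank 2 lends 258·0.8790² ≈ 199.3414, and so on.
Summing a geometric series: total = 258·[0.8790·(1 − 0.8790^4) / (1 − 0.8790)] ≈ 755.3638 million.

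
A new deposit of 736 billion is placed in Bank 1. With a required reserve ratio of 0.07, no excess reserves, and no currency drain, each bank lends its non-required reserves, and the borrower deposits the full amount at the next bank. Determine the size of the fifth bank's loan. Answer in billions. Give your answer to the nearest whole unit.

Each bank lends a fraction (1 − rr) = 0.9300 of the deposit it receives, so Bank 5 receives 736·0.9300^4 and lends 736·0.9300^5 ≈ 512.0266 billion.

512 billion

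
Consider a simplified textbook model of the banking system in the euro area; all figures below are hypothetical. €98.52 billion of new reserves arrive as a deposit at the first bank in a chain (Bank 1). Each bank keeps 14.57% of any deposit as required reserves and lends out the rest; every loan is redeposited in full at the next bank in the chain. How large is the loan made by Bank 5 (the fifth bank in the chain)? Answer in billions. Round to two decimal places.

Each bank lends a fraction (1 − rr) = 0.8543 of the deposit it receives, so Bank 5 receives 98.52·0.8543^4 and lends 98.52·0.8543^5 ≈ 44.8308 billion.

€44.83 billion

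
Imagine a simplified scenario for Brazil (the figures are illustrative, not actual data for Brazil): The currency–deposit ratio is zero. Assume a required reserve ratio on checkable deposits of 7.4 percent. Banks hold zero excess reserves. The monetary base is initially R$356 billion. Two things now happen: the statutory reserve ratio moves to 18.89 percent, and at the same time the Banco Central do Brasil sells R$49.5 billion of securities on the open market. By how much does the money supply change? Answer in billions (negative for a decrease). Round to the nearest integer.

Before: m₁ = 1 / (0.074) ≈ 13.5135, MB₁ = 356, so M₁ = 13.5135 × 356 = 4810.806 billion.
After: m₂ = 1 / (0.1889) ≈ 5.2938, MB₂ = 356 − 49.5 = 306.5, so M₂ = 5.2938 × 306.5 = 1622.5497 billion.
ΔM = M₂ − M₁ = 1622.5497 − 4810.806 = -3188.2563 billion.

-3188 billion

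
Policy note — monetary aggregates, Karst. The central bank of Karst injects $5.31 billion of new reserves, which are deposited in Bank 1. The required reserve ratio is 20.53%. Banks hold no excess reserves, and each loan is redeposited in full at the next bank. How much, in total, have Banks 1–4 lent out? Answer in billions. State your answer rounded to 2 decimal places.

$12.36 billion

Bank i lends (1 − rr)^i of the original deposit: Bank 1 lends 5.31·0.7947 ≈ 4.2199, Bank 2 lends 5.31·0.7947² ≈ 3.3535, and so on.
Summing a geometric series: total = 5.31·[0.7947·(1 − 0.7947^4) / (1 − 0.7947)] ≈ 12.3563 billion.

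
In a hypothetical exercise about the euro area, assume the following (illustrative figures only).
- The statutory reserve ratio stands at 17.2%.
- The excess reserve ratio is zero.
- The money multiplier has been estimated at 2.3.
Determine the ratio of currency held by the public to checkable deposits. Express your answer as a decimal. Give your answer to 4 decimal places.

Using m = 2.3. From m = (1 + c)/(c + rr + e), rearranging gives 1 + c = m·(c + rr + e), so c·(1 − m) = m·(rr + e) − 1.
Hence c = [m·(rr + e) − 1]/(1 − m) = [2.3 × (0.172 + 0) − 1] / (1 − 2.3) ≈ 0.464923.

0.4649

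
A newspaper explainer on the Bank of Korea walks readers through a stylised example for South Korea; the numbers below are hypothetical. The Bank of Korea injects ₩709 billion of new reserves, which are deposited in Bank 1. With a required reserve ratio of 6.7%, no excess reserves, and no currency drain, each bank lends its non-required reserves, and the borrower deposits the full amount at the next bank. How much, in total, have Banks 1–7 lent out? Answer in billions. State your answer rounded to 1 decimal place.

₩3797.0 billion

Bank i lends (1 − rr)^i of the original deposit: Bank 1 lends 709·0.9330 = 661.4970, Bank 2 lends 709·0.9330² ≈ 617.1767, and so on.
Summing a geometric series: total = 709·[0.9330·(1 − 0.9330^7) / (1 − 0.9330)] ≈ 3796.9942 billion.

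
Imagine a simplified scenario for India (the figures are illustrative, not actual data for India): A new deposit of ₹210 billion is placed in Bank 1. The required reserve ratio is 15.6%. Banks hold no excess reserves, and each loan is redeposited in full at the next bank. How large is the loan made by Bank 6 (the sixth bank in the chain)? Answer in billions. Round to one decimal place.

Each bank lends a fraction (1 − rr) = 0.8440 of the deposit it receives, so Bank 6 receives 210·0.8440^5 and lends 210·0.8440^6 ≈ 75.9056 billion.

₹75.9 billion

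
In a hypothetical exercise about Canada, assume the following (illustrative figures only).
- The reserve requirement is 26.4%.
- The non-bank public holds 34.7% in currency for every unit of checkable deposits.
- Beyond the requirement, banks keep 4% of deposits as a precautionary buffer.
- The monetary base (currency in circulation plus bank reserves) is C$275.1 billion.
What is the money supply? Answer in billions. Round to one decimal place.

C$569.2 billion

The money multiplier is m = (1 + c) / (rr + e + c) = (1 + 0.347) / (0.264 + 0.04 + 0.347) ≈ 2.06912.
So M = m × MB = 2.06912 × 275.1 ≈ 569.2149 billion.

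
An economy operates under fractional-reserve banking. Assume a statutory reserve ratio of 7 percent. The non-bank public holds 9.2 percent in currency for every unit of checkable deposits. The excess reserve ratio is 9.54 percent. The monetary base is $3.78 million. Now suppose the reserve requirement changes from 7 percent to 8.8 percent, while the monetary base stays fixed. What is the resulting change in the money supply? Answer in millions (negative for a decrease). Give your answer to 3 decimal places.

Initially m₁ = (1 + 0.092) / (0.07 + 0.0954 + 0.092) ≈ 4.24242, so M₁ = 4.24242 × 3.78 ≈ 16.0363 million.
After the change m₂ = (1 + 0.092) / (0.088 + 0.0954 + 0.092) ≈ 3.96514, so M₂ = 3.96514 × 3.78 ≈ 14.9882 million.
ΔM = M₂ − M₁ = 14.9882 − 16.0363 = -1.0481 million.

-1.048 million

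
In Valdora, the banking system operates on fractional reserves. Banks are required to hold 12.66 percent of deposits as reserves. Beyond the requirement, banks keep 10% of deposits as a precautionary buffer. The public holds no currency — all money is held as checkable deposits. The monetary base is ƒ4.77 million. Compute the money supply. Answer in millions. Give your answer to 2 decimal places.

ƒ21.05 million

The money multiplier is m = 1 / (rr + e) = 1 / (0.1266 + 0.1) ≈ 4.4131.
So M = m × MB = 4.4131 × 4.77 ≈ 21.0505 million.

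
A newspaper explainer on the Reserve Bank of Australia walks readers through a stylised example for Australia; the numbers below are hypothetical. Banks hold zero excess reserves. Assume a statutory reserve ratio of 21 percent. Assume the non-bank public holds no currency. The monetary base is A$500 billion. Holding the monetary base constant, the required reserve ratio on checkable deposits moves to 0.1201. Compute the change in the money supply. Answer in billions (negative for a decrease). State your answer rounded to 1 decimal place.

A$1782.2 billion

Initially m₁ = 1 / (0.21) ≈ 4.76190, so M₁ = 4.76190 × 500 = 2380.95 billion.
After the change m₂ = 1 / (0.1201) ≈ 8.32639, so M₂ = 8.32639 × 500 = 4163.195 billion.
ΔM = M₂ − M₁ = 4163.195 − 2380.95 = 1782.245 billion.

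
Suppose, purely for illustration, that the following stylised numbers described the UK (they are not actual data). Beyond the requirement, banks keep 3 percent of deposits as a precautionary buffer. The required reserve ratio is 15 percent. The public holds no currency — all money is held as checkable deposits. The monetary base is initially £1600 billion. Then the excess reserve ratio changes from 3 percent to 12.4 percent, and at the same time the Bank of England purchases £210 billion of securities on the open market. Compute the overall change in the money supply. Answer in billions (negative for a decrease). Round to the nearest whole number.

Before: m₁ = 1 / (0.15 + 0.03) ≈ 5.55556, MB₁ = 1600, so M₁ = 5.55556 × 1600 = 8888.896 billion.
After: m₂ = 1 / (0.15 + 0.124) ≈ 3.64964, MB₂ = 1600 + 210 = 1810, so M₂ = 3.64964 × 1810 = 6605.8484 billion.
ΔM = M₂ − M₁ = 6605.8484 − 8888.896 = -2283.0476 billion.

-2283 billion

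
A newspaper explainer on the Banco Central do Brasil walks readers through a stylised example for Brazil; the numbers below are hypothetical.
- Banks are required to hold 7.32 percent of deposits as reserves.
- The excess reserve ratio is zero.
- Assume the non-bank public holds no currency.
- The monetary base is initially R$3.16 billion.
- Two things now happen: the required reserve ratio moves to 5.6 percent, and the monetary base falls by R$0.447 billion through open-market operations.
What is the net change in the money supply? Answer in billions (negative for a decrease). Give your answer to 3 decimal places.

Before: m₁ = 1 / (0.0732) ≈ 13.66120, MB₁ = 3.16, so M₁ = 13.66120 × 3.16 ≈ 43.1694 billion.
After: m₂ = 1 / (0.056) ≈ 17.85714, MB₂ = 3.16 − 0.447 = 2.713, so M₂ = 17.85714 × 2.713 ≈ 48.4464 billion.
ΔM = M₂ − M₁ = 48.4464 − 43.1694 = 5.277 billion.

R$5.277 billion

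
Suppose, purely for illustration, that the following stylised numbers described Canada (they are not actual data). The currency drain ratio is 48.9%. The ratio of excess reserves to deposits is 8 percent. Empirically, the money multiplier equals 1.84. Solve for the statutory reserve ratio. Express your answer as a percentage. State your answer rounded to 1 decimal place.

24.0%

Using m = 1.84. Since m = (1 + c)/(c + rr + e), the denominator satisfies c + rr + e = (1 + c)/m = (1 + 0.489) / 1.84 ≈ 0.809239.
With c = 0.489 and e = 0.08, the statutory reserve ratio is 0.809239 − 0.489 − 0.08 = 0.240239.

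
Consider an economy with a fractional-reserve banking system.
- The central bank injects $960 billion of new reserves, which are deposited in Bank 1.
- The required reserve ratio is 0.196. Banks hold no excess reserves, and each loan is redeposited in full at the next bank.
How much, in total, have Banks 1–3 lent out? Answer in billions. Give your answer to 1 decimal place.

$1891.3 billion

Bank i lends (1 − rr)^i of the original deposit: Bank 1 lends 960·0.8040 = 771.8400, Bank 2 lends 960·0.8040² ≈ 620.5594, and so on.
Summing a geometric series: total = 960·[0.8040·(1 − 0.8040^3) / (1 − 0.8040)] ≈ 1891.3291 billion.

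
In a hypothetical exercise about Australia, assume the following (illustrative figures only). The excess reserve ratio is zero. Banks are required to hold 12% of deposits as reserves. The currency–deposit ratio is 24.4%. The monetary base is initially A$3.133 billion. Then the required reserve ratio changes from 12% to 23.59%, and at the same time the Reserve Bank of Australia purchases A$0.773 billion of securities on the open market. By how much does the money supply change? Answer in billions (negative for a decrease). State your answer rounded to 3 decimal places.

-0.582 billion

Before: m₁ = (1 + 0.244) / (0.12 + 0.244) ≈ 3.41758, MB₁ = 3.133, so M₁ = 3.41758 × 3.133 ≈ 10.7073 billion.
After: m₂ = (1 + 0.244) / (0.2359 + 0.244) ≈ 2.59221, MB₂ = 3.133 + 0.773 = 3.906, so M₂ = 2.59221 × 3.906 ≈ 10.1252 billion.
ΔM = M₂ − M₁ = 10.1252 − 10.7073 = -0.5821 billion.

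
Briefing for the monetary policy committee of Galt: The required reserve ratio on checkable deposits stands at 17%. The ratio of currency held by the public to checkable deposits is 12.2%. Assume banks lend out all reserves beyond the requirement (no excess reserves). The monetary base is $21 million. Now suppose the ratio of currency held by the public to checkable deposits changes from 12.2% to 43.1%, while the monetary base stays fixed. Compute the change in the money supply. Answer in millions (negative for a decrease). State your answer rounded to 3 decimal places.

Initially m₁ = (1 + 0.122) / (0.17 + 0.122) ≈ 3.842466, so M₁ = 3.842466 × 21 ≈ 80.6918 million.
After the change m₂ = (1 + 0.431) / (0.17 + 0.431) ≈ 2.381032, so M₂ = 2.381032 × 21 ≈ 50.0017 million.
ΔM = M₂ − M₁ = 50.0017 − 80.6918 = -30.6901 million.

-30.690 million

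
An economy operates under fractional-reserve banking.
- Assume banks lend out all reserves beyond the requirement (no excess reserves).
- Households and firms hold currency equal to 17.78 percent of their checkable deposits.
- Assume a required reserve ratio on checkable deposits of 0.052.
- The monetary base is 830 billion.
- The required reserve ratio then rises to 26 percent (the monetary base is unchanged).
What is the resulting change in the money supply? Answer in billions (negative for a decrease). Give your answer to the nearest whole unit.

Initially m₁ = (1 + 0.1778) / (0.052 + 0.1778) ≈ 5.1253, so M₁ = 5.1253 × 830 = 4253.999 billion.
After the change m₂ = (1 + 0.1778) / (0.26 + 0.1778) ≈ 2.6903, so M₂ = 2.6903 × 830 = 2232.949 billion.
ΔM = M₂ − M₁ = 2232.949 − 4253.999 = -2021.05 billion.

-2021 billion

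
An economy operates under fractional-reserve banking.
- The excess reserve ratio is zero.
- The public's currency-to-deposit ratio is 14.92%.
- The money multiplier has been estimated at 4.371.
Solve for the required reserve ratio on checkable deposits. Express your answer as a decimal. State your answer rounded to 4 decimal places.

0.1137

Using m = 4.371. Since m = (1 + c)/(c + rr + e), the denominator satisfies c + rr + e = (1 + c)/m = (1 + 0.1492) / 4.371 ≈ 0.262915.
With c = 0.1492 and e = 0, the required reserve ratio on checkable deposits is 0.262915 − 0.1492 − 0 = 0.113715.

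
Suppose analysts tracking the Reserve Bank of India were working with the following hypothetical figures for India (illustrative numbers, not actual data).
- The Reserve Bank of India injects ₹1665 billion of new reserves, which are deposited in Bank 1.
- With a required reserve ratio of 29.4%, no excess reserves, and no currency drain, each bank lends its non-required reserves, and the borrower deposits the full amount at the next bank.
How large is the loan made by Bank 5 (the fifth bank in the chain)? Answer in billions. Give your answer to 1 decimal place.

₹292.0 billion

Each bank lends a fraction (1 − rr) = 0.7060 of the deposit it receives, so Bank 5 receives 1665·0.7060^4 and lends 1665·0.7060^5 ≈ 292.0369 billion.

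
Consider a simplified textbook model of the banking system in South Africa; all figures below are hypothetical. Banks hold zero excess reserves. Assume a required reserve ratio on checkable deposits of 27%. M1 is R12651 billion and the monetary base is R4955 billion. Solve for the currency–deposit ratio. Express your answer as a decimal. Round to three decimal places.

0.200

Using m = M/MB = 12651/4955 ≈ 2.553179. From m = (1 + c)/(c + rr + e), rearranging gives 1 + c = m·(c + rr + e), so c·(1 − m) = m·(rr + e) − 1.
Hence c = [m·(rr + e) − 1]/(1 − m) = [2.553179 × (0.27 + 0) − 1] / (1 − 2.553179) ≈ 0.200004.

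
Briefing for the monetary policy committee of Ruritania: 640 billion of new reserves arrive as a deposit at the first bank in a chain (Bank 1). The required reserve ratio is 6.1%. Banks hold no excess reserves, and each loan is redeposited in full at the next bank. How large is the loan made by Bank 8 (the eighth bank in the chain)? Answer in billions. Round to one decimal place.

386.8 billion

Each bank lends a fraction (1 − rr) = 0.9390 of the deposit it receives, so Bank 8 receives 640·0.9390^7 and lends 640·0.9390^8 ≈ 386.8163 billion.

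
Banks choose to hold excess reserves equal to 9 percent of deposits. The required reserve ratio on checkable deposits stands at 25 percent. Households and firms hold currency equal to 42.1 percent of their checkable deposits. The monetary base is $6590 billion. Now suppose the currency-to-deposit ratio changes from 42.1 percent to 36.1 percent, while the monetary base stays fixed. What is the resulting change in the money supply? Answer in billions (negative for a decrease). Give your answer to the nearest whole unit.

Initially m₁ = (1 + 0.421) / (0.25 + 0.09 + 0.421) ≈ 1.86728, so M₁ = 1.86728 × 6590 = 12305.3752 billion.
After the change m₂ = (1 + 0.361) / (0.25 + 0.09 + 0.361) ≈ 1.94151, so M₂ = 1.94151 × 6590 = 12794.5509 billion.
ΔM = M₂ − M₁ = 12794.5509 − 12305.3752 = 489.1757 billion.

$489 billion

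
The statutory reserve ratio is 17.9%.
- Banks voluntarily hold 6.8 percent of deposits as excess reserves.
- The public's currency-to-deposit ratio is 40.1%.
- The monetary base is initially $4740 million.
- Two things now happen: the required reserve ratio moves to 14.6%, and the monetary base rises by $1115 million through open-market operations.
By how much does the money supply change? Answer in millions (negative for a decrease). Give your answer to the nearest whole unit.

Before: m₁ = (1 + 0.401) / (0.179 + 0.068 + 0.401) ≈ 2.16204, MB₁ = 4740, so M₁ = 2.16204 × 4740 = 10248.0696 million.
After: m₂ = (1 + 0.401) / (0.146 + 0.068 + 0.401) ≈ 2.27805, MB₂ = 4740 + 1115 = 5855, so M₂ = 2.27805 × 5855 ≈ 13337.9827 million.
ΔM = M₂ − M₁ = 13337.9827 − 10248.0696 = 3089.9131 million.

$3090 million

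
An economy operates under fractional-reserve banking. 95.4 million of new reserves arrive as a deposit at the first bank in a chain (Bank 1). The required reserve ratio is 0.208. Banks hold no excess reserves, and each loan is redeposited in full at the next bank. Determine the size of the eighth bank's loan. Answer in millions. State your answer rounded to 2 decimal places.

Each bank lends a fraction (1 − rr) = 0.7920 of the deposit it receives, so Bank 8 receives 95.4·0.7920^7 and lends 95.4·0.7920^8 ≈ 14.7690 million.

14.77 million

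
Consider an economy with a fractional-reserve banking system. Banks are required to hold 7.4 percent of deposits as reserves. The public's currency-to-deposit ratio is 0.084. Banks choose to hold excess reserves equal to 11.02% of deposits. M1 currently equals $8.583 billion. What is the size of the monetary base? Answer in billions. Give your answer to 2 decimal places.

$2.12 billion

The money multiplier is m = (1 + c) / (rr + e + c) = (1 + 0.084) / (0.074 + 0.1102 + 0.084) ≈ 4.0418.
MB = M / m = 8.583 / 4.0418 ≈ 2.1236 billion.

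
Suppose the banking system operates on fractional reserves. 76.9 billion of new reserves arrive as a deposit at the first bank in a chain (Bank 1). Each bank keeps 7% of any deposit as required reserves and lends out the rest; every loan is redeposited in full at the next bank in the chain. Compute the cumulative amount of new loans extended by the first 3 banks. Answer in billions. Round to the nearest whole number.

Bank i lends (1 − rr)^i of the original deposit: Bank 1 lends 76.9·0.9300 = 71.5170, Bank 2 lends 76.9·0.9300² ≈ 66.5108, and so on.
Summing a geometric series: total = 76.9·[0.9300·(1 − 0.9300^3) / (1 − 0.9300)] ≈ 199.8829 billion.

200 billion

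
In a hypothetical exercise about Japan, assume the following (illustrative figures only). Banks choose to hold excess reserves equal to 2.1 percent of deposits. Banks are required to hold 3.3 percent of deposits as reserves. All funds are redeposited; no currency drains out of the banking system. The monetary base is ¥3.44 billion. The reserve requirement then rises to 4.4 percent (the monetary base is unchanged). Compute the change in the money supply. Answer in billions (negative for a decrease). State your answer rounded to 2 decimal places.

Initially m₁ = 1 / (0.033 + 0.021) ≈ 18.5185, so M₁ = 18.5185 × 3.44 ≈ 63.7036 billion.
After the change m₂ = 1 / (0.044 + 0.021) ≈ 15.3846, so M₂ = 15.3846 × 3.44 ≈ 52.923 billion.
ΔM = M₂ − M₁ = 52.923 − 63.7036 = -10.7806 billion.

-10.78 billion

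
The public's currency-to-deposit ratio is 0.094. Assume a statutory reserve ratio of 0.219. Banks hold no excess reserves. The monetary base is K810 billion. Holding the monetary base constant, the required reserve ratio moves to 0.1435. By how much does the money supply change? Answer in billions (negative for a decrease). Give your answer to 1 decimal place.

Initially m₁ = (1 + 0.094) / (0.219 + 0.094) ≈ 3.49521, so M₁ = 3.49521 × 810 = 2831.1201 billion.
After the change m₂ = (1 + 0.094) / (0.1435 + 0.094) ≈ 4.60632, so M₂ = 4.60632 × 810 = 3731.1192 billion.
ΔM = M₂ − M₁ = 3731.1192 − 2831.1201 = 899.9991 billion.

K900.0 billion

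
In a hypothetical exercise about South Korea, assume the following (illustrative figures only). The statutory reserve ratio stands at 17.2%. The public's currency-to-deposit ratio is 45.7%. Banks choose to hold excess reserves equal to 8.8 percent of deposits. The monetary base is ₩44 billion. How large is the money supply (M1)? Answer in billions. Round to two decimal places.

The money multiplier is m = (1 + c) / (rr + e + c) = (1 + 0.457) / (0.172 + 0.088 + 0.457) ≈ 2.03208.
So M = m × MB = 2.03208 × 44 ≈ 89.4115 billion.

₩89.41 billion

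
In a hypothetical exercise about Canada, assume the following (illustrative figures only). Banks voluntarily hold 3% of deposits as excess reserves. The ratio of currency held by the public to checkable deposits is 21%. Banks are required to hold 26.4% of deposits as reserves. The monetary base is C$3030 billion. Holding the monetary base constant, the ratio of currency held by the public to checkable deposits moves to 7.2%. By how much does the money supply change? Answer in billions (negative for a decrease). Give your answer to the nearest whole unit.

Initially m₁ = (1 + 0.21) / (0.264 + 0.03 + 0.21) ≈ 2.40079, so M₁ = 2.40079 × 3030 = 7274.3937 billion.
After the change m₂ = (1 + 0.072) / (0.264 + 0.03 + 0.072) ≈ 2.92896, so M₂ = 2.92896 × 3030 = 8874.7488 billion.
ΔM = M₂ − M₁ = 8874.7488 − 7274.3937 = 1600.3551 billion.

C$1600 billion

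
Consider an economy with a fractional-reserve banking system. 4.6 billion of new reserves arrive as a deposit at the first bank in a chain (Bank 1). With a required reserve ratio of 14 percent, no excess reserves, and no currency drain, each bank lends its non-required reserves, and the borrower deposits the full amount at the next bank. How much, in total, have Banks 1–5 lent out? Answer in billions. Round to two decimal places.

Bank i lends (1 − rr)^i of the original deposit: Bank 1 lends 4.6·0.8600 = 3.9560, Bank 2 lends 4.6·0.8600² ≈ 3.4022, and so on.
Summing a geometric series: total = 4.6·[0.8600·(1 − 0.8600^5) / (1 − 0.8600)] ≈ 14.9642 billion.

14.96 billion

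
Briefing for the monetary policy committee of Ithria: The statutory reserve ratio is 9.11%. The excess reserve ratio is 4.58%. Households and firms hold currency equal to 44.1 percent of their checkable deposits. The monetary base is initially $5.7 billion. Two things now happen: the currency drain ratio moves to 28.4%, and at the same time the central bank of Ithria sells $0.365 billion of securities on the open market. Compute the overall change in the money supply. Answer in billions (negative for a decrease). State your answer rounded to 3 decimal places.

Before: m₁ = (1 + 0.441) / (0.0911 + 0.0458 + 0.441) ≈ 2.49351, MB₁ = 5.7, so M₁ = 2.49351 × 5.7 ≈ 14.213 billion.
After: m₂ = (1 + 0.284) / (0.0911 + 0.0458 + 0.284) ≈ 3.05061, MB₂ = 5.7 − 0.365 = 5.335, so M₂ = 3.05061 × 5.335 ≈ 16.275 billion.
ΔM = M₂ − M₁ = 16.275 − 14.213 = 2.062 billion.

$2.062 billion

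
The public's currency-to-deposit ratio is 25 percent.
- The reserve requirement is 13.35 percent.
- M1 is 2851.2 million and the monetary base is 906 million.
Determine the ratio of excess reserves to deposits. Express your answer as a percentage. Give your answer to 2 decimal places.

Using m = M/MB = 2851.2/906 ≈ 3.147020. Since m = (1 + c)/(c + rr + e), the denominator satisfies c + rr + e = (1 + c)/m = (1 + 0.25) / 3.147020 ≈ 0.397201.
With c = 0.25 and rr = 0.1335, the ratio of excess reserves to deposits is 0.397201 − 0.25 − 0.1335 = 0.013701.

1.37%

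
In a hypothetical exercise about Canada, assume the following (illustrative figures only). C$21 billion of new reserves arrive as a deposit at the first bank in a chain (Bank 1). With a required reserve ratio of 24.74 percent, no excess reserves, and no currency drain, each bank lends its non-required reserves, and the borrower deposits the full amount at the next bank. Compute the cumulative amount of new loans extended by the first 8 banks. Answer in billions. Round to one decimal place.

Bank i lends (1 − rr)^i of the original deposit: Bank 1 lends 21·0.7526 = 15.8046, Bank 2 lends 21·0.7526² ≈ 11.8945, and so on.
Summing a geometric series: total = 21·[0.7526·(1 − 0.7526^8) / (1 − 0.7526)] ≈ 57.3078 billion.

C$57.3 billion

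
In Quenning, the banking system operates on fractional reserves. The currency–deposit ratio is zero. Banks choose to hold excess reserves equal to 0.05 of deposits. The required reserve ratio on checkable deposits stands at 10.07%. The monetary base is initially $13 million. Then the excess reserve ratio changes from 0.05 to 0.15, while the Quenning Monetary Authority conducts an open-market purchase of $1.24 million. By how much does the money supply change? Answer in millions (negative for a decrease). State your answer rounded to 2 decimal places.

Before: m₁ = 1 / (0.1007 + 0.05) ≈ 6.63570, MB₁ = 13, so M₁ = 6.63570 × 13 = 86.2641 million.
After: m₂ = 1 / (0.1007 + 0.15) ≈ 3.98883, MB₂ = 13 + 1.24 = 14.24, so M₂ = 3.98883 × 14.24 ≈ 56.8009 million.
ΔM = M₂ − M₁ = 56.8009 − 86.2641 = -29.4632 million.

-29.46 million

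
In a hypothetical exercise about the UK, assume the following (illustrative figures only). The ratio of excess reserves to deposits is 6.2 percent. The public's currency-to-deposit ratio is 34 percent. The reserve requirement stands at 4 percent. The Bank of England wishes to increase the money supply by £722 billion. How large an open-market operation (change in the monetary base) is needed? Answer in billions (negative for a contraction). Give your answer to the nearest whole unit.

The money multiplier is m = (1 + c) / (rr + e + c) = (1 + 0.34) / (0.04 + 0.062 + 0.34) ≈ 3.0317.
ΔMB = ΔM / m = (+722) / 3.0317 ≈ 238.1502 billion.

£238 billion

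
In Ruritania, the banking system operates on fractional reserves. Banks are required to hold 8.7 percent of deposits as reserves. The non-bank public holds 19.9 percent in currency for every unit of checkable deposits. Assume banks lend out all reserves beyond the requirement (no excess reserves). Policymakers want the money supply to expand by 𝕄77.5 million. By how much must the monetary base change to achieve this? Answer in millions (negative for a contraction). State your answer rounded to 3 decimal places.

The money multiplier is m = (1 + c) / (rr + c) = (1 + 0.199) / (0.087 + 0.199) ≈ 4.192308.
ΔMB = ΔM / m = (+77.5) / 4.192308 ≈ 18.4862 million.

𝕄18.486 million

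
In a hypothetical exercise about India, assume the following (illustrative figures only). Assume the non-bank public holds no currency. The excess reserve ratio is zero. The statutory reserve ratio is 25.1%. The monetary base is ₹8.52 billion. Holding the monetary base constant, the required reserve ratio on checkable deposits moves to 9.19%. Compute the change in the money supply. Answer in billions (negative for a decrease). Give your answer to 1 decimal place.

₹58.8 billion

Initially m₁ = 1 / (0.251) ≈ 3.9841, so M₁ = 3.9841 × 8.52 ≈ 33.9445 billion.
After the change m₂ = 1 / (0.0919) ≈ 10.8814, so M₂ = 10.8814 × 8.52 ≈ 92.7095 billion.
ΔM = M₂ − M₁ = 92.7095 − 33.9445 = 58.765 billion.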